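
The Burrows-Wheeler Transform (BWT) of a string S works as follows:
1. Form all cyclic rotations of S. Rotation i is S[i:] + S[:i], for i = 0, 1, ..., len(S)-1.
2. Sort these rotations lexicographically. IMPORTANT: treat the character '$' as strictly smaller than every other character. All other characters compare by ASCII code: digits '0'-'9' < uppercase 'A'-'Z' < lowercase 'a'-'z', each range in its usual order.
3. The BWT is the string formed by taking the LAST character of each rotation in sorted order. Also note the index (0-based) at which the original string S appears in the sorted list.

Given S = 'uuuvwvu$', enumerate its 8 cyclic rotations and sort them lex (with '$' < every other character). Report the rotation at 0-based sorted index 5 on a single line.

Answer: vu$uuuvw

Derivation:
All 8 rotations (rotation i = S[i:]+S[:i]):
  rot[0] = uuuvwvu$
  rot[1] = uuvwvu$u
  rot[2] = uvwvu$uu
  rot[3] = vwvu$uuu
  rot[4] = wvu$uuuv
  rot[5] = vu$uuuvw
  rot[6] = u$uuuvwv
  rot[7] = $uuuvwvu
Sorted (with $ < everything):
  sorted[0] = $uuuvwvu
  sorted[1] = u$uuuvwv
  sorted[2] = uuuvwvu$
  sorted[3] = uuvwvu$u
  sorted[4] = uvwvu$uu
  sorted[5] = vu$uuuvw
  sorted[6] = vwvu$uuu
  sorted[7] = wvu$uuuv
sorted[5] = vu$uuuvw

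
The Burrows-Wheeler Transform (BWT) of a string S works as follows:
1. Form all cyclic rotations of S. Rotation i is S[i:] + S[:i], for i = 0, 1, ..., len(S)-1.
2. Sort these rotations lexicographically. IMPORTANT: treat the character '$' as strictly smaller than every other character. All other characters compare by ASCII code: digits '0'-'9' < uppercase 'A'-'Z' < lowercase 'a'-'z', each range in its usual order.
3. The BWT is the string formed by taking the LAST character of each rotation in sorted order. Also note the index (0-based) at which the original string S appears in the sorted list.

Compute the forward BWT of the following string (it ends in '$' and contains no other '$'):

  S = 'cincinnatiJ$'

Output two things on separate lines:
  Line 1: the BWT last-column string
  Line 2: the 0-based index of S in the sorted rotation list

All 12 rotations (rotation i = S[i:]+S[:i]):
  rot[0] = cincinnatiJ$
  rot[1] = incinnatiJ$c
  rot[2] = ncinnatiJ$ci
  rot[3] = cinnatiJ$cin
  rot[4] = innatiJ$cinc
  rot[5] = nnatiJ$cinci
  rot[6] = natiJ$cincin
  rot[7] = atiJ$cincinn
  rot[8] = tiJ$cincinna
  rot[9] = iJ$cincinnat
  rot[10] = J$cincinnati
  rot[11] = $cincinnatiJ
Sorted (with $ < everything):
  sorted[0] = $cincinnatiJ  (last char: 'J')
  sorted[1] = J$cincinnati  (last char: 'i')
  sorted[2] = atiJ$cincinn  (last char: 'n')
  sorted[3] = cincinnatiJ$  (last char: '$')
  sorted[4] = cinnatiJ$cin  (last char: 'n')
  sorted[5] = iJ$cincinnat  (last char: 't')
  sorted[6] = incinnatiJ$c  (last char: 'c')
  sorted[7] = innatiJ$cinc  (last char: 'c')
  sorted[8] = natiJ$cincin  (last char: 'n')
  sorted[9] = ncinnatiJ$ci  (last char: 'i')
  sorted[10] = nnatiJ$cinci  (last char: 'i')
  sorted[11] = tiJ$cincinna  (last char: 'a')
Last column: Jin$ntccniia
Original string S is at sorted index 3

Answer: Jin$ntccniia
3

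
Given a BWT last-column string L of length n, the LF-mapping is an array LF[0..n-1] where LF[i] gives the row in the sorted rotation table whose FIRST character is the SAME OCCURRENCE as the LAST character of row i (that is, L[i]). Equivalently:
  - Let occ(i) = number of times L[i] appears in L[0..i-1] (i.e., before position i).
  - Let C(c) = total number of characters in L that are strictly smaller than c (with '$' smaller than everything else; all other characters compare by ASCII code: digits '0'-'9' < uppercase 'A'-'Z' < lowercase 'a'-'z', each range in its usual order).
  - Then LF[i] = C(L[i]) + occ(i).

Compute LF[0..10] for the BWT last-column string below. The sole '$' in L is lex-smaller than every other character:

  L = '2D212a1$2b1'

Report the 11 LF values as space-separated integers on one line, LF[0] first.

Answer: 4 8 5 1 6 9 2 0 7 10 3

Derivation:
Char counts: '$':1, '1':3, '2':4, 'D':1, 'a':1, 'b':1
C (first-col start): C('$')=0, C('1')=1, C('2')=4, C('D')=8, C('a')=9, C('b')=10
L[0]='2': occ=0, LF[0]=C('2')+0=4+0=4
L[1]='D': occ=0, LF[1]=C('D')+0=8+0=8
L[2]='2': occ=1, LF[2]=C('2')+1=4+1=5
L[3]='1': occ=0, LF[3]=C('1')+0=1+0=1
L[4]='2': occ=2, LF[4]=C('2')+2=4+2=6
L[5]='a': occ=0, LF[5]=C('a')+0=9+0=9
L[6]='1': occ=1, LF[6]=C('1')+1=1+1=2
L[7]='$': occ=0, LF[7]=C('$')+0=0+0=0
L[8]='2': occ=3, LF[8]=C('2')+3=4+3=7
L[9]='b': occ=0, LF[9]=C('b')+0=10+0=10
L[10]='1': occ=2, LF[10]=C('1')+2=1+2=3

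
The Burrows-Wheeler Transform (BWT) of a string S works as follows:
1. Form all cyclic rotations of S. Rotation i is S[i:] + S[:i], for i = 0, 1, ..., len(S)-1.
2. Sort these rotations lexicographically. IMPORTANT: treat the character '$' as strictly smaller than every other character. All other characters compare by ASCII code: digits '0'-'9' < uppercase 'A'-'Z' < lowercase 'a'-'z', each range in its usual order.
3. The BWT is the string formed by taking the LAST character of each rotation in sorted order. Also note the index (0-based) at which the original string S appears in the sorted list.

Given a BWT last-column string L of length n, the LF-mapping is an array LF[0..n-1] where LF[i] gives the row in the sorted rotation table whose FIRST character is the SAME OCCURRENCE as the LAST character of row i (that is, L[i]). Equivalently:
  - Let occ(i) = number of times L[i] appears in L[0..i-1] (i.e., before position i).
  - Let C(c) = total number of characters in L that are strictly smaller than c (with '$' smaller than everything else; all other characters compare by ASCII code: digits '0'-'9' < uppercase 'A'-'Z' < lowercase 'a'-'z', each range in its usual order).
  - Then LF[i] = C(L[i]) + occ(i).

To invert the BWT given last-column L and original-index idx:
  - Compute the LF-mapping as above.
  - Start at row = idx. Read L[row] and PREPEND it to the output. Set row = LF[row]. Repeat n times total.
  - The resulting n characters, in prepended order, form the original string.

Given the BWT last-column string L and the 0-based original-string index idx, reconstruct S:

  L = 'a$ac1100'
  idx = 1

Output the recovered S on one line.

LF mapping: 5 0 6 7 3 4 1 2
Walk LF starting at row 1, prepending L[row]:
  step 1: row=1, L[1]='$', prepend. Next row=LF[1]=0
  step 2: row=0, L[0]='a', prepend. Next row=LF[0]=5
  step 3: row=5, L[5]='1', prepend. Next row=LF[5]=4
  step 4: row=4, L[4]='1', prepend. Next row=LF[4]=3
  step 5: row=3, L[3]='c', prepend. Next row=LF[3]=7
  step 6: row=7, L[7]='0', prepend. Next row=LF[7]=2
  step 7: row=2, L[2]='a', prepend. Next row=LF[2]=6
  step 8: row=6, L[6]='0', prepend. Next row=LF[6]=1
Reversed output: 0a0c11a$

Answer: 0a0c11a$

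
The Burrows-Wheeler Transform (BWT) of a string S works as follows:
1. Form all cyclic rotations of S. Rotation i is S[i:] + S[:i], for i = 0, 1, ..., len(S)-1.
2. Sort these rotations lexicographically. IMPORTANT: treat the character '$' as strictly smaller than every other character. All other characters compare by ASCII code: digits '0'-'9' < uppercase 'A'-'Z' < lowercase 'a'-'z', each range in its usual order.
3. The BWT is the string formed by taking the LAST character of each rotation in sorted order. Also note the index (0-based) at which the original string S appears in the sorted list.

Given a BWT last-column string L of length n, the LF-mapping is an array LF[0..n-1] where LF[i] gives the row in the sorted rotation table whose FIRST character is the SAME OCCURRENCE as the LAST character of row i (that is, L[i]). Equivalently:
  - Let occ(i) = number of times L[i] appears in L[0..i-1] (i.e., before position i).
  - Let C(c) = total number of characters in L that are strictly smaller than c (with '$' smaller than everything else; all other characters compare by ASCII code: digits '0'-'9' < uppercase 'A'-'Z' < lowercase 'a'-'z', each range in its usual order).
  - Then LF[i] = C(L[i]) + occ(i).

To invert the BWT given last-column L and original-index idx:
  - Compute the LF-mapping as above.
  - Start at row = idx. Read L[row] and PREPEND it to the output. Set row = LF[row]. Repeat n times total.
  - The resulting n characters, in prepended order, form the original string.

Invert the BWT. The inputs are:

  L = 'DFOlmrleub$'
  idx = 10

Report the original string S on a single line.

Answer: umbrellOFD$

Derivation:
LF mapping: 1 2 3 6 8 9 7 5 10 4 0
Walk LF starting at row 10, prepending L[row]:
  step 1: row=10, L[10]='$', prepend. Next row=LF[10]=0
  step 2: row=0, L[0]='D', prepend. Next row=LF[0]=1
  step 3: row=1, L[1]='F', prepend. Next row=LF[1]=2
  step 4: row=2, L[2]='O', prepend. Next row=LF[2]=3
  step 5: row=3, L[3]='l', prepend. Next row=LF[3]=6
  step 6: row=6, L[6]='l', prepend. Next row=LF[6]=7
  step 7: row=7, L[7]='e', prepend. Next row=LF[7]=5
  step 8: row=5, L[5]='r', prepend. Next row=LF[5]=9
  step 9: row=9, L[9]='b', prepend. Next row=LF[9]=4
  step 10: row=4, L[4]='m', prepend. Next row=LF[4]=8
  step 11: row=8, L[8]='u', prepend. Next row=LF[8]=10
Reversed output: umbrellOFD$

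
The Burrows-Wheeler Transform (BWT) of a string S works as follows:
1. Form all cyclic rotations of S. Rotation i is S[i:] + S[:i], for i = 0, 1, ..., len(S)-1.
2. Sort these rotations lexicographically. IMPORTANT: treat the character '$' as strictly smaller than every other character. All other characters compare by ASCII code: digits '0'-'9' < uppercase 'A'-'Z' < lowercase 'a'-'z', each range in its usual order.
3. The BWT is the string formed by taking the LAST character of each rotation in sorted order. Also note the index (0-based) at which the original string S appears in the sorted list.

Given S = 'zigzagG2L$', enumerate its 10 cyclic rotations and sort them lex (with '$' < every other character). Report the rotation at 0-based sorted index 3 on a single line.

Answer: L$zigzagG2

Derivation:
All 10 rotations (rotation i = S[i:]+S[:i]):
  rot[0] = zigzagG2L$
  rot[1] = igzagG2L$z
  rot[2] = gzagG2L$zi
  rot[3] = zagG2L$zig
  rot[4] = agG2L$zigz
  rot[5] = gG2L$zigza
  rot[6] = G2L$zigzag
  rot[7] = 2L$zigzagG
  rot[8] = L$zigzagG2
  rot[9] = $zigzagG2L
Sorted (with $ < everything):
  sorted[0] = $zigzagG2L
  sorted[1] = 2L$zigzagG
  sorted[2] = G2L$zigzag
  sorted[3] = L$zigzagG2
  sorted[4] = agG2L$zigz
  sorted[5] = gG2L$zigza
  sorted[6] = gzagG2L$zi
  sorted[7] = igzagG2L$z
  sorted[8] = zagG2L$zig
  sorted[9] = zigzagG2L$
sorted[3] = L$zigzagG2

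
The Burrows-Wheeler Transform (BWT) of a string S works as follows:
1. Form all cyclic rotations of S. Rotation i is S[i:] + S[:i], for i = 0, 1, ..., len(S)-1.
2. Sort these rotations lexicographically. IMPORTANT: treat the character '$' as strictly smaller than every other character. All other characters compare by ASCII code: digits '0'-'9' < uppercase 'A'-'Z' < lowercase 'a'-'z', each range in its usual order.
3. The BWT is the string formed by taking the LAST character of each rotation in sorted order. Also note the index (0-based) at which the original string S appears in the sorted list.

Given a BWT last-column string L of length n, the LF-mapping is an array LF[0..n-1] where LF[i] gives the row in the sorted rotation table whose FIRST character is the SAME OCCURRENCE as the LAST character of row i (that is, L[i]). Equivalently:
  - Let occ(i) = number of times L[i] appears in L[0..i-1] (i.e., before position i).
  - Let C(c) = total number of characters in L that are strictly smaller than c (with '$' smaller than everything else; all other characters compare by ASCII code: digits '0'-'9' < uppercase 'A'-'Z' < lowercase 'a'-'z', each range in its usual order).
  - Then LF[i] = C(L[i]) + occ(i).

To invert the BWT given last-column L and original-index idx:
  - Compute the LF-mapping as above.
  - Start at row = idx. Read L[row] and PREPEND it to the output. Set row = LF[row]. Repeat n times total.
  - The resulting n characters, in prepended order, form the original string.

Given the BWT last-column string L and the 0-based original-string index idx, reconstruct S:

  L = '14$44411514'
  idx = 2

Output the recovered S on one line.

Answer: 1414145441$

Derivation:
LF mapping: 1 5 0 6 7 8 2 3 10 4 9
Walk LF starting at row 2, prepending L[row]:
  step 1: row=2, L[2]='$', prepend. Next row=LF[2]=0
  step 2: row=0, L[0]='1', prepend. Next row=LF[0]=1
  step 3: row=1, L[1]='4', prepend. Next row=LF[1]=5
  step 4: row=5, L[5]='4', prepend. Next row=LF[5]=8
  step 5: row=8, L[8]='5', prepend. Next row=LF[8]=10
  step 6: row=10, L[10]='4', prepend. Next row=LF[10]=9
  step 7: row=9, L[9]='1', prepend. Next row=LF[9]=4
  step 8: row=4, L[4]='4', prepend. Next row=LF[4]=7
  step 9: row=7, L[7]='1', prepend. Next row=LF[7]=3
  step 10: row=3, L[3]='4', prepend. Next row=LF[3]=6
  step 11: row=6, L[6]='1', prepend. Next row=LF[6]=2
Reversed output: 1414145441$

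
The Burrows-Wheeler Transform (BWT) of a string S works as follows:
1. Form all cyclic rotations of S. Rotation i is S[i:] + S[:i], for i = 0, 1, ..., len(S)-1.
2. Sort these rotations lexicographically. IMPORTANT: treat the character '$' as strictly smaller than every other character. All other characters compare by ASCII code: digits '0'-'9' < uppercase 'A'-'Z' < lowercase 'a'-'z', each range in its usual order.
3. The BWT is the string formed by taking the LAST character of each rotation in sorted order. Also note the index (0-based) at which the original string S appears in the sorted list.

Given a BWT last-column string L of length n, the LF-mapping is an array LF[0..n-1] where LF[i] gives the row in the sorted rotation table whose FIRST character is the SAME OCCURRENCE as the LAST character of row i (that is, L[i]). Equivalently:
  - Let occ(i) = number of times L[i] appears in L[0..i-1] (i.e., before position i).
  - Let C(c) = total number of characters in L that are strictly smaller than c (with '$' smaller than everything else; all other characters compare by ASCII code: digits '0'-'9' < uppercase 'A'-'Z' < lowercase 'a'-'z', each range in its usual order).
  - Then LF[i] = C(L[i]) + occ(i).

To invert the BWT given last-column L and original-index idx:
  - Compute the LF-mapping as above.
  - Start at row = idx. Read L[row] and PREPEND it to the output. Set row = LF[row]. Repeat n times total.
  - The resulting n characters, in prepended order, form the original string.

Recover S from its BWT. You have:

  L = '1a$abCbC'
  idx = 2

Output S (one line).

LF mapping: 1 4 0 5 6 2 7 3
Walk LF starting at row 2, prepending L[row]:
  step 1: row=2, L[2]='$', prepend. Next row=LF[2]=0
  step 2: row=0, L[0]='1', prepend. Next row=LF[0]=1
  step 3: row=1, L[1]='a', prepend. Next row=LF[1]=4
  step 4: row=4, L[4]='b', prepend. Next row=LF[4]=6
  step 5: row=6, L[6]='b', prepend. Next row=LF[6]=7
  step 6: row=7, L[7]='C', prepend. Next row=LF[7]=3
  step 7: row=3, L[3]='a', prepend. Next row=LF[3]=5
  step 8: row=5, L[5]='C', prepend. Next row=LF[5]=2
Reversed output: CaCbba1$

Answer: CaCbba1$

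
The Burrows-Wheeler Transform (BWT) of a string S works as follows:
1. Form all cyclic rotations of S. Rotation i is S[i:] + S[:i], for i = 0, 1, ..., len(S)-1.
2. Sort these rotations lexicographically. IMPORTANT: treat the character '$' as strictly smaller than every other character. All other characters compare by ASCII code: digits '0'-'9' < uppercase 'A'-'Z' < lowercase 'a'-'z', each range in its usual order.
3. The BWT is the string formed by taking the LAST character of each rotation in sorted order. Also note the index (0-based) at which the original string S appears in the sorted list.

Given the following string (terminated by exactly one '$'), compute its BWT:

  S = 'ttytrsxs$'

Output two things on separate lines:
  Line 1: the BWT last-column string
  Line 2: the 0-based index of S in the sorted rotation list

All 9 rotations (rotation i = S[i:]+S[:i]):
  rot[0] = ttytrsxs$
  rot[1] = tytrsxs$t
  rot[2] = ytrsxs$tt
  rot[3] = trsxs$tty
  rot[4] = rsxs$ttyt
  rot[5] = sxs$ttytr
  rot[6] = xs$ttytrs
  rot[7] = s$ttytrsx
  rot[8] = $ttytrsxs
Sorted (with $ < everything):
  sorted[0] = $ttytrsxs  (last char: 's')
  sorted[1] = rsxs$ttyt  (last char: 't')
  sorted[2] = s$ttytrsx  (last char: 'x')
  sorted[3] = sxs$ttytr  (last char: 'r')
  sorted[4] = trsxs$tty  (last char: 'y')
  sorted[5] = ttytrsxs$  (last char: '$')
  sorted[6] = tytrsxs$t  (last char: 't')
  sorted[7] = xs$ttytrs  (last char: 's')
  sorted[8] = ytrsxs$tt  (last char: 't')
Last column: stxry$tst
Original string S is at sorted index 5

Answer: stxry$tst
5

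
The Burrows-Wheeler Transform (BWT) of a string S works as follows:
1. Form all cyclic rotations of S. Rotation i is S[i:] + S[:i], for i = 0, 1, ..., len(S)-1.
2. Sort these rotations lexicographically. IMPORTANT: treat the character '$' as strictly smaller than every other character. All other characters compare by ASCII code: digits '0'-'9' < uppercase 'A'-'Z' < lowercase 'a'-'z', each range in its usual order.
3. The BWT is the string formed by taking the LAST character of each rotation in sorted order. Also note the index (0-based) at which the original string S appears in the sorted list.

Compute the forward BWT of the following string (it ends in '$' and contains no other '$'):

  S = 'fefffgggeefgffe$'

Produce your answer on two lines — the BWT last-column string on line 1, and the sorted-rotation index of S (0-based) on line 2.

Answer: efgfef$gefefgfgf
6

Derivation:
All 16 rotations (rotation i = S[i:]+S[:i]):
  rot[0] = fefffgggeefgffe$
  rot[1] = efffgggeefgffe$f
  rot[2] = fffgggeefgffe$fe
  rot[3] = ffgggeefgffe$fef
  rot[4] = fgggeefgffe$feff
  rot[5] = gggeefgffe$fefff
  rot[6] = ggeefgffe$fefffg
  rot[7] = geefgffe$fefffgg
  rot[8] = eefgffe$fefffggg
  rot[9] = efgffe$fefffggge
  rot[10] = fgffe$fefffgggee
  rot[11] = gffe$fefffgggeef
  rot[12] = ffe$fefffgggeefg
  rot[13] = fe$fefffgggeefgf
  rot[14] = e$fefffgggeefgff
  rot[15] = $fefffgggeefgffe
Sorted (with $ < everything):
  sorted[0] = $fefffgggeefgffe  (last char: 'e')
  sorted[1] = e$fefffgggeefgff  (last char: 'f')
  sorted[2] = eefgffe$fefffggg  (last char: 'g')
  sorted[3] = efffgggeefgffe$f  (last char: 'f')
  sorted[4] = efgffe$fefffggge  (last char: 'e')
  sorted[5] = fe$fefffgggeefgf  (last char: 'f')
  sorted[6] = fefffgggeefgffe$  (last char: '$')
  sorted[7] = ffe$fefffgggeefg  (last char: 'g')
  sorted[8] = fffgggeefgffe$fe  (last char: 'e')
  sorted[9] = ffgggeefgffe$fef  (last char: 'f')
  sorted[10] = fgffe$fefffgggee  (last char: 'e')
  sorted[11] = fgggeefgffe$feff  (last char: 'f')
  sorted[12] = geefgffe$fefffgg  (last char: 'g')
  sorted[13] = gffe$fefffgggeef  (last char: 'f')
  sorted[14] = ggeefgffe$fefffg  (last char: 'g')
  sorted[15] = gggeefgffe$fefff  (last char: 'f')
Last column: efgfef$gefefgfgf
Original string S is at sorted index 6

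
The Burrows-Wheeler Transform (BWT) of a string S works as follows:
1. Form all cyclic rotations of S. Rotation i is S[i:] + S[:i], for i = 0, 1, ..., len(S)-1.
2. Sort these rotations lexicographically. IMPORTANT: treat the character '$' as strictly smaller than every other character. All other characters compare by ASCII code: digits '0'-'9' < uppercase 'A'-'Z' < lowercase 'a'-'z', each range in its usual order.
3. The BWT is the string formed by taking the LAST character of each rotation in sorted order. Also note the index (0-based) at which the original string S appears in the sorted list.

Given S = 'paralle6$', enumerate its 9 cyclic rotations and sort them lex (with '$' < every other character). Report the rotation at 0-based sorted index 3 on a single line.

Answer: aralle6$p

Derivation:
All 9 rotations (rotation i = S[i:]+S[:i]):
  rot[0] = paralle6$
  rot[1] = aralle6$p
  rot[2] = ralle6$pa
  rot[3] = alle6$par
  rot[4] = lle6$para
  rot[5] = le6$paral
  rot[6] = e6$parall
  rot[7] = 6$paralle
  rot[8] = $paralle6
Sorted (with $ < everything):
  sorted[0] = $paralle6
  sorted[1] = 6$paralle
  sorted[2] = alle6$par
  sorted[3] = aralle6$p
  sorted[4] = e6$parall
  sorted[5] = le6$paral
  sorted[6] = lle6$para
  sorted[7] = paralle6$
  sorted[8] = ralle6$pa
sorted[3] = aralle6$p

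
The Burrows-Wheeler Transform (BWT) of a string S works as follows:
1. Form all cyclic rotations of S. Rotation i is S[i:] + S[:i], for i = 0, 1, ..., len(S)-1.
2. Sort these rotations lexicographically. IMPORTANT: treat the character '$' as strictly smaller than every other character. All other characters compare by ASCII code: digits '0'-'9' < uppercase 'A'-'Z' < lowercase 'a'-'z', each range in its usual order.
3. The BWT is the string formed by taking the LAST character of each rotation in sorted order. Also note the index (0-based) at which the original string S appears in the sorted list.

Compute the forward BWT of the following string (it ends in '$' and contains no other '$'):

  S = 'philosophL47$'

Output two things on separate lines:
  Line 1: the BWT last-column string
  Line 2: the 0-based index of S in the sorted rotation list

All 13 rotations (rotation i = S[i:]+S[:i]):
  rot[0] = philosophL47$
  rot[1] = hilosophL47$p
  rot[2] = ilosophL47$ph
  rot[3] = losophL47$phi
  rot[4] = osophL47$phil
  rot[5] = sophL47$philo
  rot[6] = ophL47$philos
  rot[7] = phL47$philoso
  rot[8] = hL47$philosop
  rot[9] = L47$philosoph
  rot[10] = 47$philosophL
  rot[11] = 7$philosophL4
  rot[12] = $philosophL47
Sorted (with $ < everything):
  sorted[0] = $philosophL47  (last char: '7')
  sorted[1] = 47$philosophL  (last char: 'L')
  sorted[2] = 7$philosophL4  (last char: '4')
  sorted[3] = L47$philosoph  (last char: 'h')
  sorted[4] = hL47$philosop  (last char: 'p')
  sorted[5] = hilosophL47$p  (last char: 'p')
  sorted[6] = ilosophL47$ph  (last char: 'h')
  sorted[7] = losophL47$phi  (last char: 'i')
  sorted[8] = ophL47$philos  (last char: 's')
  sorted[9] = osophL47$phil  (last char: 'l')
  sorted[10] = phL47$philoso  (last char: 'o')
  sorted[11] = philosophL47$  (last char: '$')
  sorted[12] = sophL47$philo  (last char: 'o')
Last column: 7L4hpphislo$o
Original string S is at sorted index 11

Answer: 7L4hpphislo$o
11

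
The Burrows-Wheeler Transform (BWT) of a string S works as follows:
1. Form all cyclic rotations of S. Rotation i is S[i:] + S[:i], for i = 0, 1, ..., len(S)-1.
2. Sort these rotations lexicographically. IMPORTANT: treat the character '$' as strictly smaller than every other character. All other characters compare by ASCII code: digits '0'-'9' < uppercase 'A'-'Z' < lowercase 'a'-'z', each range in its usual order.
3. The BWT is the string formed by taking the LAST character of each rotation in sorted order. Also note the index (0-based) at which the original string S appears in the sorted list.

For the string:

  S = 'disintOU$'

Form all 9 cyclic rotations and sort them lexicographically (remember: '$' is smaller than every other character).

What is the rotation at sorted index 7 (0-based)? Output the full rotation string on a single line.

All 9 rotations (rotation i = S[i:]+S[:i]):
  rot[0] = disintOU$
  rot[1] = isintOU$d
  rot[2] = sintOU$di
  rot[3] = intOU$dis
  rot[4] = ntOU$disi
  rot[5] = tOU$disin
  rot[6] = OU$disint
  rot[7] = U$disintO
  rot[8] = $disintOU
Sorted (with $ < everything):
  sorted[0] = $disintOU
  sorted[1] = OU$disint
  sorted[2] = U$disintO
  sorted[3] = disintOU$
  sorted[4] = intOU$dis
  sorted[5] = isintOU$d
  sorted[6] = ntOU$disi
  sorted[7] = sintOU$di
  sorted[8] = tOU$disin
sorted[7] = sintOU$di

Answer: sintOU$di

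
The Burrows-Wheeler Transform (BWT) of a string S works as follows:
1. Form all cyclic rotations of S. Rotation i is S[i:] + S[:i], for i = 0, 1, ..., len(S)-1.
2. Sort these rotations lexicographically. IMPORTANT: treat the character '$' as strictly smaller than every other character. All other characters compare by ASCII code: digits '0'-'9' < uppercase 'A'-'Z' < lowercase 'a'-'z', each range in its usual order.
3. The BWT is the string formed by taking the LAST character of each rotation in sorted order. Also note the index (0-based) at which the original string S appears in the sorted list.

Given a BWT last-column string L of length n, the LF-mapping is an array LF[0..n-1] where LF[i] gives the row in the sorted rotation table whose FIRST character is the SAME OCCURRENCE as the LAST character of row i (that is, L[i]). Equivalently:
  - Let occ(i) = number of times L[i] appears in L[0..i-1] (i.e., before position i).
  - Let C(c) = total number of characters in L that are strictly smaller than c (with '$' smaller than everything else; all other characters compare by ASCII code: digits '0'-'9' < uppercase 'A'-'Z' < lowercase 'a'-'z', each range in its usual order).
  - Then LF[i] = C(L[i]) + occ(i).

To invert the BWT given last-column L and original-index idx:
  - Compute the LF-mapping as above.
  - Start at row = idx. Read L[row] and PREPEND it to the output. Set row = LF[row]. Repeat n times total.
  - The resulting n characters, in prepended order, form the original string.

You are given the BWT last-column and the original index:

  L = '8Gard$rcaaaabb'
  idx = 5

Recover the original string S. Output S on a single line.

Answer: abracadabraG8$

Derivation:
LF mapping: 1 2 3 12 11 0 13 10 4 5 6 7 8 9
Walk LF starting at row 5, prepending L[row]:
  step 1: row=5, L[5]='$', prepend. Next row=LF[5]=0
  step 2: row=0, L[0]='8', prepend. Next row=LF[0]=1
  step 3: row=1, L[1]='G', prepend. Next row=LF[1]=2
  step 4: row=2, L[2]='a', prepend. Next row=LF[2]=3
  step 5: row=3, L[3]='r', prepend. Next row=LF[3]=12
  step 6: row=12, L[12]='b', prepend. Next row=LF[12]=8
  step 7: row=8, L[8]='a', prepend. Next row=LF[8]=4
  step 8: row=4, L[4]='d', prepend. Next row=LF[4]=11
  step 9: row=11, L[11]='a', prepend. Next row=LF[11]=7
  step 10: row=7, L[7]='c', prepend. Next row=LF[7]=10
  step 11: row=10, L[10]='a', prepend. Next row=LF[10]=6
  step 12: row=6, L[6]='r', prepend. Next row=LF[6]=13
  step 13: row=13, L[13]='b', prepend. Next row=LF[13]=9
  step 14: row=9, L[9]='a', prepend. Next row=LF[9]=5
Reversed output: abracadabraG8$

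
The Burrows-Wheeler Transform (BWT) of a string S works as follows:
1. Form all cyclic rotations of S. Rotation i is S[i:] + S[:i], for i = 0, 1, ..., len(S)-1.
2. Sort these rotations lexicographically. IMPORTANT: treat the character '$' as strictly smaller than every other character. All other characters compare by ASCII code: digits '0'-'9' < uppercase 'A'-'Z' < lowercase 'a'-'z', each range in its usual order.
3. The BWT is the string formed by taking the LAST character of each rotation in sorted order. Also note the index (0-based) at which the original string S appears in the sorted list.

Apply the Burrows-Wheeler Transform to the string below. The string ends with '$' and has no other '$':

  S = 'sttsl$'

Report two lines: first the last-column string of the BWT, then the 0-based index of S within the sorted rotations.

All 6 rotations (rotation i = S[i:]+S[:i]):
  rot[0] = sttsl$
  rot[1] = ttsl$s
  rot[2] = tsl$st
  rot[3] = sl$stt
  rot[4] = l$stts
  rot[5] = $sttsl
Sorted (with $ < everything):
  sorted[0] = $sttsl  (last char: 'l')
  sorted[1] = l$stts  (last char: 's')
  sorted[2] = sl$stt  (last char: 't')
  sorted[3] = sttsl$  (last char: '$')
  sorted[4] = tsl$st  (last char: 't')
  sorted[5] = ttsl$s  (last char: 's')
Last column: lst$ts
Original string S is at sorted index 3

Answer: lst$ts
3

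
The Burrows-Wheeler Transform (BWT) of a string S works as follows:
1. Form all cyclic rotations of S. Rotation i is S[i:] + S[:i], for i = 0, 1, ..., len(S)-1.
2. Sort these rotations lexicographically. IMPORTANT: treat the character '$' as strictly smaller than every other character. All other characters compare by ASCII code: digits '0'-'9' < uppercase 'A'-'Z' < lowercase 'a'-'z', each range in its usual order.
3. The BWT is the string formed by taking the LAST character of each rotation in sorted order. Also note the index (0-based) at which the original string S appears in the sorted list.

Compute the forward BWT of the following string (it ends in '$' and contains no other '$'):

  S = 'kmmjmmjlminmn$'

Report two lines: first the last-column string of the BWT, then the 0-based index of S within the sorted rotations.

Answer: nmmm$jlmmjknmi
4

Derivation:
All 14 rotations (rotation i = S[i:]+S[:i]):
  rot[0] = kmmjmmjlminmn$
  rot[1] = mmjmmjlminmn$k
  rot[2] = mjmmjlminmn$km
  rot[3] = jmmjlminmn$kmm
  rot[4] = mmjlminmn$kmmj
  rot[5] = mjlminmn$kmmjm
  rot[6] = jlminmn$kmmjmm
  rot[7] = lminmn$kmmjmmj
  rot[8] = minmn$kmmjmmjl
  rot[9] = inmn$kmmjmmjlm
  rot[10] = nmn$kmmjmmjlmi
  rot[11] = mn$kmmjmmjlmin
  rot[12] = n$kmmjmmjlminm
  rot[13] = $kmmjmmjlminmn
Sorted (with $ < everything):
  sorted[0] = $kmmjmmjlminmn  (last char: 'n')
  sorted[1] = inmn$kmmjmmjlm  (last char: 'm')
  sorted[2] = jlminmn$kmmjmm  (last char: 'm')
  sorted[3] = jmmjlminmn$kmm  (last char: 'm')
  sorted[4] = kmmjmmjlminmn$  (last char: '$')
  sorted[5] = lminmn$kmmjmmj  (last char: 'j')
  sorted[6] = minmn$kmmjmmjl  (last char: 'l')
  sorted[7] = mjlminmn$kmmjm  (last char: 'm')
  sorted[8] = mjmmjlminmn$km  (last char: 'm')
  sorted[9] = mmjlminmn$kmmj  (last char: 'j')
  sorted[10] = mmjmmjlminmn$k  (last char: 'k')
  sorted[11] = mn$kmmjmmjlmin  (last char: 'n')
  sorted[12] = n$kmmjmmjlminm  (last char: 'm')
  sorted[13] = nmn$kmmjmmjlmi  (last char: 'i')
Last column: nmmm$jlmmjknmi
Original string S is at sorted index 4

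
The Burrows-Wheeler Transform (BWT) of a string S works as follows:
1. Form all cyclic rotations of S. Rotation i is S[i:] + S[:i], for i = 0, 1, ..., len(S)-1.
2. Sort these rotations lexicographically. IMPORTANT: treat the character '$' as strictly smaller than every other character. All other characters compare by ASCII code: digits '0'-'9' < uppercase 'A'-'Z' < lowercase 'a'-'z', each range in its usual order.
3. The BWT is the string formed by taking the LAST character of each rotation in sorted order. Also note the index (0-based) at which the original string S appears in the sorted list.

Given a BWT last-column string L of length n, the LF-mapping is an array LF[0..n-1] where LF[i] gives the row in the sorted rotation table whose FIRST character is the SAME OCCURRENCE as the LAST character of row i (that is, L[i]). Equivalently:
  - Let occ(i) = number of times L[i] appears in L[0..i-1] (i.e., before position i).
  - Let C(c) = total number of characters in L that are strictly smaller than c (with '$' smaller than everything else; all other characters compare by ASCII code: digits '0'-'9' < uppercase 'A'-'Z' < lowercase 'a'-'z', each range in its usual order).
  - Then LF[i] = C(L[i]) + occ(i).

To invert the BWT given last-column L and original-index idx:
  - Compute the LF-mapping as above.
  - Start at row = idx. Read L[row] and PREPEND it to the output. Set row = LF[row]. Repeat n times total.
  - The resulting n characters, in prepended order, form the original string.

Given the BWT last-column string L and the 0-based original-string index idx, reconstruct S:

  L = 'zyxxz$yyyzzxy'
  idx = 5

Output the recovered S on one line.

Answer: yyyyzzyxxxzz$

Derivation:
LF mapping: 9 4 1 2 10 0 5 6 7 11 12 3 8
Walk LF starting at row 5, prepending L[row]:
  step 1: row=5, L[5]='$', prepend. Next row=LF[5]=0
  step 2: row=0, L[0]='z', prepend. Next row=LF[0]=9
  step 3: row=9, L[9]='z', prepend. Next row=LF[9]=11
  step 4: row=11, L[11]='x', prepend. Next row=LF[11]=3
  step 5: row=3, L[3]='x', prepend. Next row=LF[3]=2
  step 6: row=2, L[2]='x', prepend. Next row=LF[2]=1
  step 7: row=1, L[1]='y', prepend. Next row=LF[1]=4
  step 8: row=4, L[4]='z', prepend. Next row=LF[4]=10
  step 9: row=10, L[10]='z', prepend. Next row=LF[10]=12
  step 10: row=12, L[12]='y', prepend. Next row=LF[12]=8
  step 11: row=8, L[8]='y', prepend. Next row=LF[8]=7
  step 12: row=7, L[7]='y', prepend. Next row=LF[7]=6
  step 13: row=6, L[6]='y', prepend. Next row=LF[6]=5
Reversed output: yyyyzzyxxxzz$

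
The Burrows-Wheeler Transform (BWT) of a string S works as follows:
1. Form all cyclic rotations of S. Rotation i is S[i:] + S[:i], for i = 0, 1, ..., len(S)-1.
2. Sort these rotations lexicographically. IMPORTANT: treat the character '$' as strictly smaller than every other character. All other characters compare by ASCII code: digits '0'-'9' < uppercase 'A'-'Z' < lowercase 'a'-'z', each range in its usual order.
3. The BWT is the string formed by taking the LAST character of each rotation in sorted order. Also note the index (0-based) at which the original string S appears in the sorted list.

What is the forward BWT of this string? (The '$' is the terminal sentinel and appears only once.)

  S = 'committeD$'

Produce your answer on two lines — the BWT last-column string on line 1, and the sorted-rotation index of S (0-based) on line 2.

Answer: De$tmmocti
2

Derivation:
All 10 rotations (rotation i = S[i:]+S[:i]):
  rot[0] = committeD$
  rot[1] = ommitteD$c
  rot[2] = mmitteD$co
  rot[3] = mitteD$com
  rot[4] = itteD$comm
  rot[5] = tteD$commi
  rot[6] = teD$commit
  rot[7] = eD$committ
  rot[8] = D$committe
  rot[9] = $committeD
Sorted (with $ < everything):
  sorted[0] = $committeD  (last char: 'D')
  sorted[1] = D$committe  (last char: 'e')
  sorted[2] = committeD$  (last char: '$')
  sorted[3] = eD$committ  (last char: 't')
  sorted[4] = itteD$comm  (last char: 'm')
  sorted[5] = mitteD$com  (last char: 'm')
  sorted[6] = mmitteD$co  (last char: 'o')
  sorted[7] = ommitteD$c  (last char: 'c')
  sorted[8] = teD$commit  (last char: 't')
  sorted[9] = tteD$commi  (last char: 'i')
Last column: De$tmmocti
Original string S is at sorted index 2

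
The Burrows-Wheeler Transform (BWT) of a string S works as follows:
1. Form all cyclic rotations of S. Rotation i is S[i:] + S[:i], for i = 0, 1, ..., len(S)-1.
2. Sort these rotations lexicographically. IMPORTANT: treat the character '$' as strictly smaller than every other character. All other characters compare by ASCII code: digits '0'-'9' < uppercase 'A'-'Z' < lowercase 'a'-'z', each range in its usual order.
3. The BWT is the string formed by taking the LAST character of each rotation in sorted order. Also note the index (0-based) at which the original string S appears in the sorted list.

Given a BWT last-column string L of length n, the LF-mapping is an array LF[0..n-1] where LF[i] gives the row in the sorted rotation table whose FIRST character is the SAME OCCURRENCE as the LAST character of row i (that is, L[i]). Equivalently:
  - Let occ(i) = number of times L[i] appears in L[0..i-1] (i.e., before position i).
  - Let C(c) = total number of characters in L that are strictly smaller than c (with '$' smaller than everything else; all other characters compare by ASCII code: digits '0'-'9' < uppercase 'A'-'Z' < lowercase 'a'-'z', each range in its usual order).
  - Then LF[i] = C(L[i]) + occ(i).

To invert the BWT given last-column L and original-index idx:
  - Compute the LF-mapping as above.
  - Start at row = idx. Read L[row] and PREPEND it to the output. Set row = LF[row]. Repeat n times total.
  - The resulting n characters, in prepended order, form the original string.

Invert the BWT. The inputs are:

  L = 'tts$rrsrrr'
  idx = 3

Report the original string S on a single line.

Answer: rssrrtrrt$

Derivation:
LF mapping: 8 9 6 0 1 2 7 3 4 5
Walk LF starting at row 3, prepending L[row]:
  step 1: row=3, L[3]='$', prepend. Next row=LF[3]=0
  step 2: row=0, L[0]='t', prepend. Next row=LF[0]=8
  step 3: row=8, L[8]='r', prepend. Next row=LF[8]=4
  step 4: row=4, L[4]='r', prepend. Next row=LF[4]=1
  step 5: row=1, L[1]='t', prepend. Next row=LF[1]=9
  step 6: row=9, L[9]='r', prepend. Next row=LF[9]=5
  step 7: row=5, L[5]='r', prepend. Next row=LF[5]=2
  step 8: row=2, L[2]='s', prepend. Next row=LF[2]=6
  step 9: row=6, L[6]='s', prepend. Next row=LF[6]=7
  step 10: row=7, L[7]='r', prepend. Next row=LF[7]=3
Reversed output: rssrrtrrt$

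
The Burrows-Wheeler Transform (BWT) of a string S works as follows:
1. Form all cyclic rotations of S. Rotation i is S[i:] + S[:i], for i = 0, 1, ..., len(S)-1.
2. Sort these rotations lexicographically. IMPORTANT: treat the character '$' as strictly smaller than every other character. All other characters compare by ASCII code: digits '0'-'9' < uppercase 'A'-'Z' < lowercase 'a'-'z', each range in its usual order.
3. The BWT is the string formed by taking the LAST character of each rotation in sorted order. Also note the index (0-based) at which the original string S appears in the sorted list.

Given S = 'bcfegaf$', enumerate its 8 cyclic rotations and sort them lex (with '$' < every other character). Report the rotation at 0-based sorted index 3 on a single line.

All 8 rotations (rotation i = S[i:]+S[:i]):
  rot[0] = bcfegaf$
  rot[1] = cfegaf$b
  rot[2] = fegaf$bc
  rot[3] = egaf$bcf
  rot[4] = gaf$bcfe
  rot[5] = af$bcfeg
  rot[6] = f$bcfega
  rot[7] = $bcfegaf
Sorted (with $ < everything):
  sorted[0] = $bcfegaf
  sorted[1] = af$bcfeg
  sorted[2] = bcfegaf$
  sorted[3] = cfegaf$b
  sorted[4] = egaf$bcf
  sorted[5] = f$bcfega
  sorted[6] = fegaf$bc
  sorted[7] = gaf$bcfe
sorted[3] = cfegaf$b

Answer: cfegaf$b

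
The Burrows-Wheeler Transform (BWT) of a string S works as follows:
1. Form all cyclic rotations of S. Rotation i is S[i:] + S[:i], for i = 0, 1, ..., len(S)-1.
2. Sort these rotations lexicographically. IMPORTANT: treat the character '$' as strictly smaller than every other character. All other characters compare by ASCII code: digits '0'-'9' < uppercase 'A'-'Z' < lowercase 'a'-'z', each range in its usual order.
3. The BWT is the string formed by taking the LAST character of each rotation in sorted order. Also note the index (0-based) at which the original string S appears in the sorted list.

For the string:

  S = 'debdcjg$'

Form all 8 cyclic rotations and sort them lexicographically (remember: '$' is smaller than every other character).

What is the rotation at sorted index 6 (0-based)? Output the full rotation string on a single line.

Answer: g$debdcj

Derivation:
All 8 rotations (rotation i = S[i:]+S[:i]):
  rot[0] = debdcjg$
  rot[1] = ebdcjg$d
  rot[2] = bdcjg$de
  rot[3] = dcjg$deb
  rot[4] = cjg$debd
  rot[5] = jg$debdc
  rot[6] = g$debdcj
  rot[7] = $debdcjg
Sorted (with $ < everything):
  sorted[0] = $debdcjg
  sorted[1] = bdcjg$de
  sorted[2] = cjg$debd
  sorted[3] = dcjg$deb
  sorted[4] = debdcjg$
  sorted[5] = ebdcjg$d
  sorted[6] = g$debdcj
  sorted[7] = jg$debdc
sorted[6] = g$debdcj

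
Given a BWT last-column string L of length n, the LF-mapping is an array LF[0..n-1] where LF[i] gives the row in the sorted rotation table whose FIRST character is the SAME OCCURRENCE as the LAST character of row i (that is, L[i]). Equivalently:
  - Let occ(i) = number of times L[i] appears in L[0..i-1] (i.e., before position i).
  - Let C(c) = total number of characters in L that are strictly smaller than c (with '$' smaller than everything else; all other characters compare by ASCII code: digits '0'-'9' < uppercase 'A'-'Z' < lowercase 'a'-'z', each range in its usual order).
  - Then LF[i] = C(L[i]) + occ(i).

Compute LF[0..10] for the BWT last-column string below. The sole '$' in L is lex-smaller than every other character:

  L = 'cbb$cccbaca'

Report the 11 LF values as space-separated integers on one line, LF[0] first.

Answer: 6 3 4 0 7 8 9 5 1 10 2

Derivation:
Char counts: '$':1, 'a':2, 'b':3, 'c':5
C (first-col start): C('$')=0, C('a')=1, C('b')=3, C('c')=6
L[0]='c': occ=0, LF[0]=C('c')+0=6+0=6
L[1]='b': occ=0, LF[1]=C('b')+0=3+0=3
L[2]='b': occ=1, LF[2]=C('b')+1=3+1=4
L[3]='$': occ=0, LF[3]=C('$')+0=0+0=0
L[4]='c': occ=1, LF[4]=C('c')+1=6+1=7
L[5]='c': occ=2, LF[5]=C('c')+2=6+2=8
L[6]='c': occ=3, LF[6]=C('c')+3=6+3=9
L[7]='b': occ=2, LF[7]=C('b')+2=3+2=5
L[8]='a': occ=0, LF[8]=C('a')+0=1+0=1
L[9]='c': occ=4, LF[9]=C('c')+4=6+4=10
L[10]='a': occ=1, LF[10]=C('a')+1=1+1=2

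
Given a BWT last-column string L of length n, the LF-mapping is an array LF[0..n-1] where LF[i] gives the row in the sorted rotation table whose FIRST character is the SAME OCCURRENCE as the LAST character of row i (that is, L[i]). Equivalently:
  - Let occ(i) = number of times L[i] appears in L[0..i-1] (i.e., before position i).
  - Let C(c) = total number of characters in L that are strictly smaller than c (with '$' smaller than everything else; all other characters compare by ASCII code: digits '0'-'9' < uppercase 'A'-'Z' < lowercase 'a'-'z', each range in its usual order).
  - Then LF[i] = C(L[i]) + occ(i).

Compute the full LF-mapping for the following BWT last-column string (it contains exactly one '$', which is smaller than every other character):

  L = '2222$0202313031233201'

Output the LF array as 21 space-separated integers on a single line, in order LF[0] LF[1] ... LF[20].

Answer: 8 9 10 11 0 1 12 2 13 16 5 17 3 18 6 14 19 20 15 4 7

Derivation:
Char counts: '$':1, '0':4, '1':3, '2':8, '3':5
C (first-col start): C('$')=0, C('0')=1, C('1')=5, C('2')=8, C('3')=16
L[0]='2': occ=0, LF[0]=C('2')+0=8+0=8
L[1]='2': occ=1, LF[1]=C('2')+1=8+1=9
L[2]='2': occ=2, LF[2]=C('2')+2=8+2=10
L[3]='2': occ=3, LF[3]=C('2')+3=8+3=11
L[4]='$': occ=0, LF[4]=C('$')+0=0+0=0
L[5]='0': occ=0, LF[5]=C('0')+0=1+0=1
L[6]='2': occ=4, LF[6]=C('2')+4=8+4=12
L[7]='0': occ=1, LF[7]=C('0')+1=1+1=2
L[8]='2': occ=5, LF[8]=C('2')+5=8+5=13
L[9]='3': occ=0, LF[9]=C('3')+0=16+0=16
L[10]='1': occ=0, LF[10]=C('1')+0=5+0=5
L[11]='3': occ=1, LF[11]=C('3')+1=16+1=17
L[12]='0': occ=2, LF[12]=C('0')+2=1+2=3
L[13]='3': occ=2, LF[13]=C('3')+2=16+2=18
L[14]='1': occ=1, LF[14]=C('1')+1=5+1=6
L[15]='2': occ=6, LF[15]=C('2')+6=8+6=14
L[16]='3': occ=3, LF[16]=C('3')+3=16+3=19
L[17]='3': occ=4, LF[17]=C('3')+4=16+4=20
L[18]='2': occ=7, LF[18]=C('2')+7=8+7=15
L[19]='0': occ=3, LF[19]=C('0')+3=1+3=4
L[20]='1': occ=2, LF[20]=C('1')+2=5+2=7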